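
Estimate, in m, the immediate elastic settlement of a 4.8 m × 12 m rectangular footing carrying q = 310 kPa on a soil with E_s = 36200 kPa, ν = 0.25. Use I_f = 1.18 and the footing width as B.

Immediate (elastic) settlement: S_e = q·B·(1−ν²)/E_s · I_f.
S_e = 310 × 4.8 × (1 − 0.25²) / 36200 × 1.18
    = 310 × 4.8 × 0.9375 / 36200 × 1.18
    = 0.04547 m

S_e ≈ 0.0455 m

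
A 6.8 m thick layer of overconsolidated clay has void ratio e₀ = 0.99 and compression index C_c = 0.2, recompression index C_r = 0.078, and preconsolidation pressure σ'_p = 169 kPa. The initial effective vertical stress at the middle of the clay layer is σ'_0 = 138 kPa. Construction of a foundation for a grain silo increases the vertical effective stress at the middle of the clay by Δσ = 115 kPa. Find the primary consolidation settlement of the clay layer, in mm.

Final effective stress: σ'_f = 138 + 115 = 253 kPa.
σ'_f = 253 > σ'_p = 169 kPa, so the stress path crosses the preconsolidation pressure — recompression up to σ'_p, then virgin compression beyond:
S_c = H/(1+e₀)·[C_r·log₁₀(σ'_p/σ'_0) + C_c·log₁₀(σ'_f/σ'_p)]
    = 6.8/1.99 × [0.078×log₁₀(169/138) + 0.2×log₁₀(253/169)]
    = 3.4171 × [0.0068646 + 0.035047] = 0.1432 m

S_c ≈ 143 mm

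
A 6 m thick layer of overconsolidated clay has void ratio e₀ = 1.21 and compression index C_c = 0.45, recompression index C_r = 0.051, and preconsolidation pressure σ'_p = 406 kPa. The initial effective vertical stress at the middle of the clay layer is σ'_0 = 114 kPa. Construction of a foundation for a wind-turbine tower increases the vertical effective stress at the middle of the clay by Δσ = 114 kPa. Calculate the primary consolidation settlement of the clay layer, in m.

Final effective stress: σ'_f = 114 + 114 = 228 kPa.
σ'_f = 228 ≤ σ'_p = 406 kPa, so the clay remains overconsolidated and only the recompression index applies:
S_c = C_r·H/(1+e₀)·log₁₀(σ'_f/σ'_0) = 0.051×6/2.21×log₁₀(228/114)
    = 0.13846 × 0.30103 = 0.04168 m

S_c ≈ 0.0417 m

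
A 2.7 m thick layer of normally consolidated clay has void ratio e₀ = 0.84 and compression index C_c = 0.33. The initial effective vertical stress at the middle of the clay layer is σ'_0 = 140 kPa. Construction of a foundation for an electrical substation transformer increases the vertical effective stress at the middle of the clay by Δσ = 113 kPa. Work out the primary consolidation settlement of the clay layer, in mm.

S_c ≈ 124 mm

Final effective stress: σ'_f = σ'_0 + Δσ = 140 + 113 = 253 kPa.
Normally consolidated clay, so the full stress increment lies on the virgin compression line:
S_c = C_c·H/(1+e₀)·log₁₀(σ'_f/σ'_0) = 0.33×2.7/(1+0.84)×log₁₀(253/140)
    = 0.48424 × 0.25699 = 0.1244 m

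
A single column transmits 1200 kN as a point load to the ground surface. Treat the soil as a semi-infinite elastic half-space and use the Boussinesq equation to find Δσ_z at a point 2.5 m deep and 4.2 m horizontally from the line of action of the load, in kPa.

Boussinesq vertical stress below a point load on an elastic half-space:
Δσ_z = 3P/(2πz²) · [1 + (r/z)²]^(−5/2)
r/z = 4.2/2.5 = 1.68; [1+(r/z)²]^(−5/2) = 0.035007.
Δσ_z = 3×1200/(2π×2.5²) × 0.035007 = 91.673 × 0.035007 = 3.209 kPa

Δσ_z ≈ 3.21 kPa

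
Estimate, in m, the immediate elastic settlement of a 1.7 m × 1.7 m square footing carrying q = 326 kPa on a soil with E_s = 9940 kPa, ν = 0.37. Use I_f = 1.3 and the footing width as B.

Immediate (elastic) settlement: S_e = q·B·(1−ν²)/E_s · I_f.
S_e = 326 × 1.7 × (1 − 0.37²) / 9940 × 1.3
    = 326 × 1.7 × 0.8631 / 9940 × 1.3
    = 0.06256 m

S_e ≈ 0.0626 m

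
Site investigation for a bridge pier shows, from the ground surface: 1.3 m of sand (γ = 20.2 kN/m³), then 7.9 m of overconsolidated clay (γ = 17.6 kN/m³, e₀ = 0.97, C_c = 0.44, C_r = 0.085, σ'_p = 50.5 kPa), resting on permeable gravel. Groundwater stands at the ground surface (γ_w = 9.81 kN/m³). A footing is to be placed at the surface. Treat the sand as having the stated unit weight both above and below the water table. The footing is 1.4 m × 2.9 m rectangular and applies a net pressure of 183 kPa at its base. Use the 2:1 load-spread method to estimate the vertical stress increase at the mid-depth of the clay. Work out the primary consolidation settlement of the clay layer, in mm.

S_c ≈ 125 mm

Mid-depth of clay below the ground surface: z = 1.3 + 7.9/2 = 5.25 m.
Total vertical stress at mid-clay: σ_v = 20.2×1.3 + 17.6×3.95 = 95.78 kPa.
Pore pressure: u = 9.81×(5.25 − 0) = 51.503 kPa.
Initial effective stress: σ'_0 = σ_v − u = 95.78 − 51.503 = 44.277 kPa.
Stress increase at mid-clay by the 2:1 spreading method:
Δσ = qBL/((B+z)(L+z)) = 183×1.4×2.9/((1.4+5.25)(2.9+5.25)) = 13.709 kPa
Final effective stress: σ'_f = 44.277 + 13.709 = 57.986 kPa.
σ'_f = 57.986 > σ'_p = 50.5 kPa, so the stress path crosses the preconsolidation pressure — recompression up to σ'_p, then virgin compression beyond:
S_c = H/(1+e₀)·[C_r·log₁₀(σ'_p/σ'_0) + C_c·log₁₀(σ'_f/σ'_p)]
    = 7.9/1.97 × [0.085×log₁₀(50.5/44.277) + 0.44×log₁₀(57.986/50.5)]
    = 4.0102 × [0.0048546 + 0.026414] = 0.1254 m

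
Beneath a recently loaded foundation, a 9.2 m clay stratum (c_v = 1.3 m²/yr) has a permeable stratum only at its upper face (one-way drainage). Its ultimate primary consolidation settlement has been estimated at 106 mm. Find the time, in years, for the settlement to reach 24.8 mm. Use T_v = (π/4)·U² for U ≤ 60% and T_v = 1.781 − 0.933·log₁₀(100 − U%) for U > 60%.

t ≈ 2.8 years

Drainage path length: H_d = H = 9.2 m (single drainage).
U = S(t)/S_ult = 24.8/106 = 0.234.
U ≤ 60%: T_v = (π/4)·U² = (π/4)×0.23396² = 0.042991.
t = T_v·H_d²/c_v = 0.042991×9.2²/1.3 = 2.799 years.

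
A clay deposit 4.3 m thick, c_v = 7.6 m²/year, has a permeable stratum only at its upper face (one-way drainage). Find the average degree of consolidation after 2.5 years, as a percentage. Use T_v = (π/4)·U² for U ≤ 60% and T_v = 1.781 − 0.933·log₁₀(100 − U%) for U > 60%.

U ≈ 93.6 %

Drainage path length: H_d = H = 4.3 m (single drainage).
T_v = c_v·t/H_d² = 7.6×2.5/4.3² = 1.0276.
T_v = 1.0276 corresponds to the U > 60% branch:
U = 1 − 10^((1.781 − T_v)/0.933)/100 = 0.9358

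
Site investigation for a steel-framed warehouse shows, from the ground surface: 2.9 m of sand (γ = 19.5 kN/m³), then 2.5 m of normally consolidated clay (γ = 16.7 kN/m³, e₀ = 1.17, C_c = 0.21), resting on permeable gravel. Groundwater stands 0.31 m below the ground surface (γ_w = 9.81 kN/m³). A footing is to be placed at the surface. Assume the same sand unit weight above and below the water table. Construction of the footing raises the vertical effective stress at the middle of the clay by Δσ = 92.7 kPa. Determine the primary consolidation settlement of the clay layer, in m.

S_c ≈ 0.126 m

Mid-depth of clay below the ground surface: z = 2.9 + 2.5/2 = 4.15 m.
Total vertical stress at mid-clay: σ_v = 19.5×2.9 + 16.7×1.25 = 77.425 kPa.
Pore pressure: u = 9.81×(4.15 − 0.31) = 37.67 kPa.
Initial effective stress: σ'_0 = σ_v − u = 77.425 − 37.67 = 39.755 kPa.
Final effective stress: σ'_f = σ'_0 + Δσ = 39.755 + 92.7 = 132.46 kPa.
Normally consolidated clay, so the full stress increment lies on the virgin compression line:
S_c = C_c·H/(1+e₀)·log₁₀(σ'_f/σ'_0) = 0.21×2.5/(1+1.17)×log₁₀(132.46/39.755)
    = 0.24194 × 0.52269 = 0.1265 m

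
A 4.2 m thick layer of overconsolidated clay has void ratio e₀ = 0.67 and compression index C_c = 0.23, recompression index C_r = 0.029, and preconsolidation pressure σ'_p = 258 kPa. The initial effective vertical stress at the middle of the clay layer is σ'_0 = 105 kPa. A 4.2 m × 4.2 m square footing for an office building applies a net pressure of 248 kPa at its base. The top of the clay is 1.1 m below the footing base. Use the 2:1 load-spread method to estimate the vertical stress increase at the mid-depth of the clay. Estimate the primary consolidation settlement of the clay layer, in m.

S_c ≈ 0.0179 m

Mid-depth of clay below the footing base: z = 1.1 + 4.2/2 = 3.2 m.
Stress increase at mid-clay by the 2:1 spreading method:
Δσ = qBL/((B+z)(L+z)) = 248×4.2×4.2/((4.2+3.2)(4.2+3.2)) = 79.889 kPa
Final effective stress: σ'_f = 105 + 79.889 = 184.89 kPa.
σ'_f = 184.89 ≤ σ'_p = 258 kPa, so the clay remains overconsolidated and only the recompression index applies:
S_c = C_r·H/(1+e₀)·log₁₀(σ'_f/σ'_0) = 0.029×4.2/1.67×log₁₀(184.89/105)
    = 0.072935 × 0.24572 = 0.01792 m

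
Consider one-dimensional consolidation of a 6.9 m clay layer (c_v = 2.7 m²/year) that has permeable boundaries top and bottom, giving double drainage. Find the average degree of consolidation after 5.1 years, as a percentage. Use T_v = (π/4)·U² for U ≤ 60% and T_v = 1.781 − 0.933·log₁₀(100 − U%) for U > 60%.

U ≈ 95.3 %

Drainage path length: H_d = H/2 = 3.45 m (double drainage).
T_v = c_v·t/H_d² = 2.7×5.1/3.45² = 1.1569.
T_v = 1.1569 corresponds to the U > 60% branch:
U = 1 − 10^((1.781 − T_v)/0.933)/100 = 0.9533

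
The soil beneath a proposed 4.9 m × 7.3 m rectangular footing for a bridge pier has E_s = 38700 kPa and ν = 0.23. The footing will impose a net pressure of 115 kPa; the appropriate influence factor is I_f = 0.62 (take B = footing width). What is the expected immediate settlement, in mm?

S_e ≈ 8.55 mm

Immediate (elastic) settlement: S_e = q·B·(1−ν²)/E_s · I_f.
S_e = 115 × 4.9 × (1 − 0.23²) / 38700 × 0.62
    = 115 × 4.9 × 0.9471 / 38700 × 0.62
    = 0.00855 m = 8.55 mm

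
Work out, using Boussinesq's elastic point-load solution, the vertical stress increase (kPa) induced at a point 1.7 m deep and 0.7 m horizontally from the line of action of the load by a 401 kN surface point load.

Boussinesq vertical stress below a point load on an elastic half-space:
Δσ_z = 3P/(2πz²) · [1 + (r/z)²]^(−5/2)
r/z = 0.7/1.7 = 0.41176; [1+(r/z)²]^(−5/2) = 0.67601.
Δσ_z = 3×401/(2π×1.7²) × 0.67601 = 66.25 × 0.67601 = 44.79 kPa

Δσ_z ≈ 44.8 kPa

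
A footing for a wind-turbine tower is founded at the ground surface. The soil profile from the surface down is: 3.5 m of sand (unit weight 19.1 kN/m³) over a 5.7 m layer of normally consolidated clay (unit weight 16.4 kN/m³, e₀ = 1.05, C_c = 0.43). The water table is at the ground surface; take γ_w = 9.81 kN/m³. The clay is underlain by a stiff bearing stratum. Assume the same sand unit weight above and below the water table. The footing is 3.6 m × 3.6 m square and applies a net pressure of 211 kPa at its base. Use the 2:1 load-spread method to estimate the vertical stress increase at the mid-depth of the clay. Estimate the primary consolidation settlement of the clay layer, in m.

S_c ≈ 0.224 m

Mid-depth of clay below the ground surface: z = 3.5 + 5.7/2 = 6.35 m.
Total vertical stress at mid-clay: σ_v = 19.1×3.5 + 16.4×2.85 = 113.59 kPa.
Pore pressure: u = 9.81×(6.35 − 0) = 62.294 kPa.
Initial effective stress: σ'_0 = σ_v − u = 113.59 − 62.294 = 51.296 kPa.
Stress increase at mid-clay by the 2:1 spreading method:
Δσ = qBL/((B+z)(L+z)) = 211×3.6×3.6/((3.6+6.35)(3.6+6.35)) = 27.621 kPa
Final effective stress: σ'_f = σ'_0 + Δσ = 51.296 + 27.621 = 78.917 kPa.
Normally consolidated clay, so the full stress increment lies on the virgin compression line:
S_c = C_c·H/(1+e₀)·log₁₀(σ'_f/σ'_0) = 0.43×5.7/(1+1.05)×log₁₀(78.917/51.296)
    = 1.1956 × 0.18709 = 0.2237 m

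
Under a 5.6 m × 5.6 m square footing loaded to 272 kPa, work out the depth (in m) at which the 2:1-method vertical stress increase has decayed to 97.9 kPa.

2:1 spreading — at depth z the loaded area has grown by z in each plan dimension:
qB²/(B+z)² = Δσ_z ⇒ z = B(√(q/Δσ_z) − 1) = 5.6×(√(272/97.9) − 1) = 3.734 m

z ≈ 3.73 m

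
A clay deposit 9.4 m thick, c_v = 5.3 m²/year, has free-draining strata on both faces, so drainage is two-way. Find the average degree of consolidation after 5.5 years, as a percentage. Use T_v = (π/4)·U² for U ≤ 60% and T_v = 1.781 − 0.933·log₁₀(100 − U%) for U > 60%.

Drainage path length: H_d = H/2 = 4.7 m (double drainage).
T_v = c_v·t/H_d² = 5.3×5.5/4.7² = 1.3196.
T_v = 1.3196 corresponds to the U > 60% branch:
U = 1 − 10^((1.781 − T_v)/0.933)/100 = 0.9688

U ≈ 96.9 %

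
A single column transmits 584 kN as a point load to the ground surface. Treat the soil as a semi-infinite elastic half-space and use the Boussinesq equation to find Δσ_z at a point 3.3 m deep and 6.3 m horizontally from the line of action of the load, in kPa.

Boussinesq vertical stress below a point load on an elastic half-space:
Δσ_z = 3P/(2πz²) · [1 + (r/z)²]^(−5/2)
r/z = 6.3/3.3 = 1.9091; [1+(r/z)²]^(−5/2) = 0.021509.
Δσ_z = 3×584/(2π×3.3²) × 0.021509 = 25.605 × 0.021509 = 0.5507 kPa

Δσ_z ≈ 0.551 kPa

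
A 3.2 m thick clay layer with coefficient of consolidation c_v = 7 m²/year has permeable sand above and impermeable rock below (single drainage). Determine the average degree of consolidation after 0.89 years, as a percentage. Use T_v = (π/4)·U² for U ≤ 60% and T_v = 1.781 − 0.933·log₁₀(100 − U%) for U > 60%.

Drainage path length: H_d = H = 3.2 m (single drainage).
T_v = c_v·t/H_d² = 7×0.89/3.2² = 0.6084.
T_v = 0.6084 corresponds to the U > 60% branch:
U = 1 − 10^((1.781 − T_v)/0.933)/100 = 0.8194

U ≈ 81.9 %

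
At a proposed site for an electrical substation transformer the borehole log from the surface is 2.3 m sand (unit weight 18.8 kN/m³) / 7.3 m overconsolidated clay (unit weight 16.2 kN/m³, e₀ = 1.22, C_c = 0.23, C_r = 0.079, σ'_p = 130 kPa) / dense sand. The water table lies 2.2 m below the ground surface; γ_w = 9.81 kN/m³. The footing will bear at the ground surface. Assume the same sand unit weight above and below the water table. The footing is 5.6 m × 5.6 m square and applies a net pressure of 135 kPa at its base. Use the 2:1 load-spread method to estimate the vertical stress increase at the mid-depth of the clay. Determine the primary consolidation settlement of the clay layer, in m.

S_c ≈ 0.0445 m

Mid-depth of clay below the ground surface: z = 2.3 + 7.3/2 = 5.95 m.
Total vertical stress at mid-clay: σ_v = 18.8×2.3 + 16.2×3.65 = 102.37 kPa.
Pore pressure: u = 9.81×(5.95 − 2.2) = 36.788 kPa.
Initial effective stress: σ'_0 = σ_v − u = 102.37 − 36.788 = 65.582 kPa.
Stress increase at mid-clay by the 2:1 spreading method:
Δσ = qBL/((B+z)(L+z)) = 135×5.6×5.6/((5.6+5.95)(5.6+5.95)) = 31.736 kPa
Final effective stress: σ'_f = 65.582 + 31.736 = 97.318 kPa.
σ'_f = 97.318 ≤ σ'_p = 130 kPa, so the clay remains overconsolidated and only the recompression index applies:
S_c = C_r·H/(1+e₀)·log₁₀(σ'_f/σ'_0) = 0.079×7.3/2.22×log₁₀(97.318/65.582)
    = 0.25978 × 0.17141 = 0.04453 m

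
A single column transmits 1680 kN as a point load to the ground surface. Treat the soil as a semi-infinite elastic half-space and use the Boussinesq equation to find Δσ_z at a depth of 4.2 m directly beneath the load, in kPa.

Δσ_z ≈ 45.5 kPa

Boussinesq vertical stress below a point load on an elastic half-space:
Δσ_z = 3P/(2πz²) · [1 + (r/z)²]^(−5/2)
r/z = 0/4.2 = 0; [1+(r/z)²]^(−5/2) = 1.
Δσ_z = 3×1680/(2π×4.2²) × 1 = 45.473 × 1 = 45.47 kPa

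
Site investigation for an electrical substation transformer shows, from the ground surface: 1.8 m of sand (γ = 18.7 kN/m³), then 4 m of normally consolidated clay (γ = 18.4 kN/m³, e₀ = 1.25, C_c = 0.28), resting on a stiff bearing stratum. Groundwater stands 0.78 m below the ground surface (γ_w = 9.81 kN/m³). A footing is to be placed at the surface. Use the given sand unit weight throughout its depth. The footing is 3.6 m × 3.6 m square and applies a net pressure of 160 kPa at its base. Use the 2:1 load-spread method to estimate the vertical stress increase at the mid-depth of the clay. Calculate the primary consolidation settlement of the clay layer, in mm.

S_c ≈ 142 mm

Mid-depth of clay below the ground surface: z = 1.8 + 4/2 = 3.8 m.
Total vertical stress at mid-clay: σ_v = 18.7×1.8 + 18.4×2 = 70.46 kPa.
Pore pressure: u = 9.81×(3.8 − 0.78) = 29.626 kPa.
Initial effective stress: σ'_0 = σ_v − u = 70.46 − 29.626 = 40.834 kPa.
Stress increase at mid-clay by the 2:1 spreading method:
Δσ = qBL/((B+z)(L+z)) = 160×3.6×3.6/((3.6+3.8)(3.6+3.8)) = 37.867 kPa
Final effective stress: σ'_f = σ'_0 + Δσ = 40.834 + 37.867 = 78.701 kPa.
Normally consolidated clay, so the full stress increment lies on the virgin compression line:
S_c = C_c·H/(1+e₀)·log₁₀(σ'_f/σ'_0) = 0.28×4/(1+1.25)×log₁₀(78.701/40.834)
    = 0.49778 × 0.28496 = 0.1418 m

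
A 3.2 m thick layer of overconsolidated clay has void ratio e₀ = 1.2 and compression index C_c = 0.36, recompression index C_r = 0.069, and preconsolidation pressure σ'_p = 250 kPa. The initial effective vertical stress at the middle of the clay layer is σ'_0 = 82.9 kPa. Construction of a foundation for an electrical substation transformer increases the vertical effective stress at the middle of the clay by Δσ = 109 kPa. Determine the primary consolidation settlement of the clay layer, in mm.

S_c ≈ 36.6 mm

Final effective stress: σ'_f = 82.9 + 109 = 191.9 kPa.
σ'_f = 191.9 ≤ σ'_p = 250 kPa, so the clay remains overconsolidated and only the recompression index applies:
S_c = C_r·H/(1+e₀)·log₁₀(σ'_f/σ'_0) = 0.069×3.2/2.2×log₁₀(191.9/82.9)
    = 0.10036 × 0.36452 = 0.03658 m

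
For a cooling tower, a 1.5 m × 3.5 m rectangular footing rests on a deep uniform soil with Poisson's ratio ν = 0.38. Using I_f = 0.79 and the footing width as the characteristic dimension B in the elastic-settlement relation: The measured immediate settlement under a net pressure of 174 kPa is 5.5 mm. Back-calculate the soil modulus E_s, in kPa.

E_s ≈ 32100 kPa

S_e = q·B·(1−ν²)/E_s · I_f  ⇒  E_s = q·B·(1−ν²)·I_f / S_e.
E_s = 174 × 1.5 × 0.8556 × 0.79 / 0.0055 = 32080 kPa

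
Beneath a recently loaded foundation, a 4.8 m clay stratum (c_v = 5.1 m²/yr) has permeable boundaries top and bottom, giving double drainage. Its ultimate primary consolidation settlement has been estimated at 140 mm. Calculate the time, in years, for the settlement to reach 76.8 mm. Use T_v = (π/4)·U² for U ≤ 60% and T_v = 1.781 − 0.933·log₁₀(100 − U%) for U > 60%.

t ≈ 0.267 years

Drainage path length: H_d = H/2 = 2.4 m (double drainage).
U = S(t)/S_ult = 76.8/140 = 0.5486.
U ≤ 60%: T_v = (π/4)·U² = (π/4)×0.54857² = 0.23635.
t = T_v·H_d²/c_v = 0.23635×2.4²/5.1 = 0.2669 years.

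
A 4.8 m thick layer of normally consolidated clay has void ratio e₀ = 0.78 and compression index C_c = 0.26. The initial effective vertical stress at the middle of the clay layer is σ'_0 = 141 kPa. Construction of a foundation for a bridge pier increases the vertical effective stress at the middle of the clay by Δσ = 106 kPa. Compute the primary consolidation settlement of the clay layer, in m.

Final effective stress: σ'_f = σ'_0 + Δσ = 141 + 106 = 247 kPa.
Normally consolidated clay, so the full stress increment lies on the virgin compression line:
S_c = C_c·H/(1+e₀)·log₁₀(σ'_f/σ'_0) = 0.26×4.8/(1+0.78)×log₁₀(247/141)
    = 0.70112 × 0.24348 = 0.1707 m

S_c ≈ 0.171 m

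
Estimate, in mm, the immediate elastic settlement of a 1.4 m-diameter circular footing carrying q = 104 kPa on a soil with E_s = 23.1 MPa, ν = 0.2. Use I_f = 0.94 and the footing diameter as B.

S_e ≈ 5.69 mm

Immediate (elastic) settlement: S_e = q·B·(1−ν²)/E_s · I_f.
E_s = 23.1 MPa = 23100 kPa.
S_e = 104 × 1.4 × (1 − 0.2²) / 23100 × 0.94
    = 104 × 1.4 × 0.96 / 23100 × 0.94
    = 0.005688 m = 5.688 mm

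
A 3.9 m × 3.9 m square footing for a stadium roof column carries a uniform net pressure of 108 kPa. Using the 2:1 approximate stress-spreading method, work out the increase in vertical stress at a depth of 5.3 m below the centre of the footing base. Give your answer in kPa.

By the 2:1 method the load spreads at 1 horizontal : 2 vertical, so at depth z the loaded area has grown by z in each plan dimension:
Δσ = qBL/((B+z)(L+z)) = 108×3.9×3.9/((3.9+5.3)(3.9+5.3)) = 19.408 kPa

Δσ_z ≈ 19.4 kPa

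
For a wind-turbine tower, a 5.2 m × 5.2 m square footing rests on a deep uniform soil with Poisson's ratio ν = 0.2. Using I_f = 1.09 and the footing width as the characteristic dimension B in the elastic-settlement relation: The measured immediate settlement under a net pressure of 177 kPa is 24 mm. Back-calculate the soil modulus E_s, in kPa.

E_s ≈ 40100 kPa

S_e = q·B·(1−ν²)/E_s · I_f  ⇒  E_s = q·B·(1−ν²)·I_f / S_e.
E_s = 177 × 5.2 × 0.96 × 1.09 / 0.024 = 40130 kPa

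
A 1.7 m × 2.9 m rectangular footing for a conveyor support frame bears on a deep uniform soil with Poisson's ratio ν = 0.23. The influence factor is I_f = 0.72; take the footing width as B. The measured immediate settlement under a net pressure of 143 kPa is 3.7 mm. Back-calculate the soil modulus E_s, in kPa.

E_s ≈ 44800 kPa

S_e = q·B·(1−ν²)/E_s · I_f  ⇒  E_s = q·B·(1−ν²)·I_f / S_e.
E_s = 143 × 1.7 × 0.9471 × 0.72 / 0.0037 = 44800 kPa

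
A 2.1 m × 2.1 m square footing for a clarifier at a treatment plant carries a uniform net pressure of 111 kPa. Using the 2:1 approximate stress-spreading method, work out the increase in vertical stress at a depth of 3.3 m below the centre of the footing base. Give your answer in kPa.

Δσ_z ≈ 16.8 kPa

By the 2:1 method the load spreads at 1 horizontal : 2 vertical, so at depth z the loaded area has grown by z in each plan dimension:
Δσ = qBL/((B+z)(L+z)) = 111×2.1×2.1/((2.1+3.3)(2.1+3.3)) = 16.787 kPa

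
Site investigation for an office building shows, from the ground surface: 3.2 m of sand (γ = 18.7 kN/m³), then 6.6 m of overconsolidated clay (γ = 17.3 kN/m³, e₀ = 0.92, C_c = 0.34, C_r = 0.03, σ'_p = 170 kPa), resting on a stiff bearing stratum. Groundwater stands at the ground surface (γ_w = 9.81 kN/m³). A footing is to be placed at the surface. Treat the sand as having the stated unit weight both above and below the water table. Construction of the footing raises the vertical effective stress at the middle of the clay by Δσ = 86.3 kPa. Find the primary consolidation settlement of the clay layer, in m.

S_c ≈ 0.0432 m

Mid-depth of clay below the ground surface: z = 3.2 + 6.6/2 = 6.5 m.
Total vertical stress at mid-clay: σ_v = 18.7×3.2 + 17.3×3.3 = 116.93 kPa.
Pore pressure: u = 9.81×(6.5 − 0) = 63.765 kPa.
Initial effective stress: σ'_0 = σ_v − u = 116.93 − 63.765 = 53.165 kPa.
Final effective stress: σ'_f = 53.165 + 86.3 = 139.47 kPa.
σ'_f = 139.47 ≤ σ'_p = 170 kPa, so the clay remains overconsolidated and only the recompression index applies:
S_c = C_r·H/(1+e₀)·log₁₀(σ'_f/σ'_0) = 0.03×6.6/1.92×log₁₀(139.47/53.165)
    = 0.10312 × 0.41885 = 0.04319 m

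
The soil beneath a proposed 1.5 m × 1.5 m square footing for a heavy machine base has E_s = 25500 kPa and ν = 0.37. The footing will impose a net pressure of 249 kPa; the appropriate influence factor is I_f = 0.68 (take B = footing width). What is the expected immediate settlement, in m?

Immediate (elastic) settlement: S_e = q·B·(1−ν²)/E_s · I_f.
S_e = 249 × 1.5 × (1 − 0.37²) / 25500 × 0.68
    = 249 × 1.5 × 0.8631 / 25500 × 0.68
    = 0.008596 m

S_e ≈ 0.0086 m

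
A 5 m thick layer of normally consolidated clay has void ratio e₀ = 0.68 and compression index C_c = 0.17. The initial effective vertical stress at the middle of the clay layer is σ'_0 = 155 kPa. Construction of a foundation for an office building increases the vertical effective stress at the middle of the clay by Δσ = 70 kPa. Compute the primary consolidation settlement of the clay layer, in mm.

Final effective stress: σ'_f = σ'_0 + Δσ = 155 + 70 = 225 kPa.
Normally consolidated clay, so the full stress increment lies on the virgin compression line:
S_c = C_c·H/(1+e₀)·log₁₀(σ'_f/σ'_0) = 0.17×5/(1+0.68)×log₁₀(225/155)
    = 0.50595 × 0.16185 = 0.08189 m

S_c ≈ 81.9 mm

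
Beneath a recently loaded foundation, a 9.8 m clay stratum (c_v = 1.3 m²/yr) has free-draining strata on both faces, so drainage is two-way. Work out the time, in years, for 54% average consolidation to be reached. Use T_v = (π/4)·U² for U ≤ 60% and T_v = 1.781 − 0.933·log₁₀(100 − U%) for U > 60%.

t ≈ 4.23 years

Drainage path length: H_d = H/2 = 4.9 m (double drainage).
U ≤ 60%: T_v = (π/4)·U² = (π/4)×0.54² = 0.22902.
t = T_v·H_d²/c_v = 0.22902×4.9²/1.3 = 4.23 years.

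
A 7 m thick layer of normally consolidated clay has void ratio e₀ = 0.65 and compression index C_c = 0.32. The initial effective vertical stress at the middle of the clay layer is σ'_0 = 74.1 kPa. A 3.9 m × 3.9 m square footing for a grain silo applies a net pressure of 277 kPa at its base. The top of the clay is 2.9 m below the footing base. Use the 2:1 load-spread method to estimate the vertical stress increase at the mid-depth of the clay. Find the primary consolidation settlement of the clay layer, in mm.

Mid-depth of clay below the footing base: z = 2.9 + 7/2 = 6.4 m.
Stress increase at mid-clay by the 2:1 spreading method:
Δσ = qBL/((B+z)(L+z)) = 277×3.9×3.9/((3.9+6.4)(3.9+6.4)) = 39.713 kPa
Final effective stress: σ'_f = σ'_0 + Δσ = 74.1 + 39.713 = 113.81 kPa.
Normally consolidated clay, so the full stress increment lies on the virgin compression line:
S_c = C_c·H/(1+e₀)·log₁₀(σ'_f/σ'_0) = 0.32×7/(1+0.65)×log₁₀(113.81/74.1)
    = 1.3576 × 0.18636 = 0.253 m

S_c ≈ 253 mm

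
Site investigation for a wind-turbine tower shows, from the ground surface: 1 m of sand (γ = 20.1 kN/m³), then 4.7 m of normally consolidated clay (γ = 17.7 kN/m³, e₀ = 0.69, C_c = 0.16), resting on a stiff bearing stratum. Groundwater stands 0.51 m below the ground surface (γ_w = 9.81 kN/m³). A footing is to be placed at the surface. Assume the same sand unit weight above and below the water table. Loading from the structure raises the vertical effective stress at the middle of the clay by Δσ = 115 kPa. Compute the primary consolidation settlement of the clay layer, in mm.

S_c ≈ 286 mm

Mid-depth of clay below the ground surface: z = 1 + 4.7/2 = 3.35 m.
Total vertical stress at mid-clay: σ_v = 20.1×1 + 17.7×2.35 = 61.695 kPa.
Pore pressure: u = 9.81×(3.35 − 0.51) = 27.86 kPa.
Initial effective stress: σ'_0 = σ_v − u = 61.695 − 27.86 = 33.835 kPa.
Final effective stress: σ'_f = σ'_0 + Δσ = 33.835 + 115 = 148.84 kPa.
Normally consolidated clay, so the full stress increment lies on the virgin compression line:
S_c = C_c·H/(1+e₀)·log₁₀(σ'_f/σ'_0) = 0.16×4.7/(1+0.69)×log₁₀(148.84/33.835)
    = 0.44497 × 0.64335 = 0.2863 m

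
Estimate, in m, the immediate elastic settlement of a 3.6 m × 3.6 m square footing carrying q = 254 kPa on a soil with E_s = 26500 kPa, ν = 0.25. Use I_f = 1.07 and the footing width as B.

Immediate (elastic) settlement: S_e = q·B·(1−ν²)/E_s · I_f.
S_e = 254 × 3.6 × (1 − 0.25²) / 26500 × 1.07
    = 254 × 3.6 × 0.9375 / 26500 × 1.07
    = 0.03461 m

S_e ≈ 0.0346 m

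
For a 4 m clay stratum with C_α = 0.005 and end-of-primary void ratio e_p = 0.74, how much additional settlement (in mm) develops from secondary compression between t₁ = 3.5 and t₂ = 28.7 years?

S_s ≈ 10.5 mm

Secondary compression: S_s = C_α·H/(1+e_p)·log₁₀(t₂/t₁)
S_s = 0.005×4/(1+0.74)×log₁₀(28.7/3.5)
    = 0.01149 × 0.9138 = 0.0105 m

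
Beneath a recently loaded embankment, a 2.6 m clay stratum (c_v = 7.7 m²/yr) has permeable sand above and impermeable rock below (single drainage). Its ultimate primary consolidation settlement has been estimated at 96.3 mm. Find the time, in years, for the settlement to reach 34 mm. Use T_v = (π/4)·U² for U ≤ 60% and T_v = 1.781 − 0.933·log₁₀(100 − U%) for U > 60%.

t ≈ 0.086 years

Drainage path length: H_d = H = 2.6 m (single drainage).
U = S(t)/S_ult = 34/96.3 = 0.3531.
U ≤ 60%: T_v = (π/4)·U² = (π/4)×0.35306² = 0.097903.
t = T_v·H_d²/c_v = 0.097903×2.6²/7.7 = 0.08595 years.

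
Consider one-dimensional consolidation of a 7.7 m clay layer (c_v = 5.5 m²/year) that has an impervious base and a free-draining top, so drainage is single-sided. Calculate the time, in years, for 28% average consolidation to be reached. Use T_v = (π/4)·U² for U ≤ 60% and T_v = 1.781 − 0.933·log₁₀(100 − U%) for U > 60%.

Drainage path length: H_d = H = 7.7 m (single drainage).
U ≤ 60%: T_v = (π/4)·U² = (π/4)×0.28² = 0.061575.
t = T_v·H_d²/c_v = 0.061575×7.7²/5.5 = 0.6638 years.

t ≈ 0.664 years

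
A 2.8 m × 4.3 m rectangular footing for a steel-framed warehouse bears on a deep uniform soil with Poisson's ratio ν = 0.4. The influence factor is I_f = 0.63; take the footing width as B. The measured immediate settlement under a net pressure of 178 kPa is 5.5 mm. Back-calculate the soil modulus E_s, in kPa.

E_s ≈ 48000 kPa

S_e = q·B·(1−ν²)/E_s · I_f  ⇒  E_s = q·B·(1−ν²)·I_f / S_e.
E_s = 178 × 2.8 × 0.84 × 0.63 / 0.0055 = 47960 kPa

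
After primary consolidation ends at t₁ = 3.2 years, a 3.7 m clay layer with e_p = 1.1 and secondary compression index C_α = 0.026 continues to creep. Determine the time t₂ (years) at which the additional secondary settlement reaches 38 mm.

t₂ ≈ 21.6 years

S_s = C_α·H/(1+e_p)·log₁₀(t₂/t₁) ⇒ log₁₀(t₂/t₁) = S_s·(1+e_p)/(C_α·H).
log₁₀(t₂/t₁) = 0.038 × (1+1.1) / (0.026×3.7) = 0.8295
t₂ = t₁ × 10^0.8295 = 3.2 × 6.753 = 21.61 years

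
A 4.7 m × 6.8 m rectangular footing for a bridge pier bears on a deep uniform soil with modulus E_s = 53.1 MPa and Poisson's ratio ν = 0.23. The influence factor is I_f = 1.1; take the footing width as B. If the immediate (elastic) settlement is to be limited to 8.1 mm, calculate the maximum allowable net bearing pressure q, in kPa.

E_s = 53.1 MPa = 53100 kPa.
S_e = q·B·(1−ν²)/E_s · I_f  ⇒  q = S_e·E_s / (B·(1−ν²)·I_f).
q = 0.0081 × 53100 / (4.7 × 0.9471 × 1.1) = 87.84 kPa

q ≈ 87.8 kPa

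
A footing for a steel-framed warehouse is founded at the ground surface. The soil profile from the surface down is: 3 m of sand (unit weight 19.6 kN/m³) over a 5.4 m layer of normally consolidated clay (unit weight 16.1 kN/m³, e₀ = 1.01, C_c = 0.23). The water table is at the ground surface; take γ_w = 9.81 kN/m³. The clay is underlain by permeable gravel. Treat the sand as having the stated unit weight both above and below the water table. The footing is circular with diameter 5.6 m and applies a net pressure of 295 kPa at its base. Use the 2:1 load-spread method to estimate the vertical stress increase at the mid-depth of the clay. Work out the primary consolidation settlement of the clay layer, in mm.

S_c ≈ 253 mm

Mid-depth of clay below the ground surface: z = 3 + 5.4/2 = 5.7 m.
Total vertical stress at mid-clay: σ_v = 19.6×3 + 16.1×2.7 = 102.27 kPa.
Pore pressure: u = 9.81×(5.7 − 0) = 55.917 kPa.
Initial effective stress: σ'_0 = σ_v − u = 102.27 − 55.917 = 46.353 kPa.
Stress increase at mid-clay by the 2:1 spreading method:
Δσ ≈ qD²/(D+z)² = 295×5.6²/(5.6+5.7)² = 72.45 kPa
Final effective stress: σ'_f = σ'_0 + Δσ = 46.353 + 72.45 = 118.8 kPa.
Normally consolidated clay, so the full stress increment lies on the virgin compression line:
S_c = C_c·H/(1+e₀)·log₁₀(σ'_f/σ'_0) = 0.23×5.4/(1+1.01)×log₁₀(118.8/46.353)
    = 0.61791 × 0.40874 = 0.2526 m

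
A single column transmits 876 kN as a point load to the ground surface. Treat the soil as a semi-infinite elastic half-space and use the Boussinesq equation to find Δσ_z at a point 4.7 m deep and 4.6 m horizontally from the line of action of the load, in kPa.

Δσ_z ≈ 3.53 kPa

Boussinesq vertical stress below a point load on an elastic half-space:
Δσ_z = 3P/(2πz²) · [1 + (r/z)²]^(−5/2)
r/z = 4.6/4.7 = 0.97872; [1+(r/z)²]^(−5/2) = 0.18643.
Δσ_z = 3×876/(2π×4.7²) × 0.18643 = 18.934 × 0.18643 = 3.53 kPa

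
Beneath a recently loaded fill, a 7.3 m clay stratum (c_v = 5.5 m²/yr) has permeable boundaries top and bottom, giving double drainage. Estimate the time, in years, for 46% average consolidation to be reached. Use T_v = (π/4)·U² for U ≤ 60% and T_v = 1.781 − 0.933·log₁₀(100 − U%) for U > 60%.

t ≈ 0.403 years

Drainage path length: H_d = H/2 = 3.65 m (double drainage).
U ≤ 60%: T_v = (π/4)·U² = (π/4)×0.46² = 0.16619.
t = T_v·H_d²/c_v = 0.16619×3.65²/5.5 = 0.4026 years.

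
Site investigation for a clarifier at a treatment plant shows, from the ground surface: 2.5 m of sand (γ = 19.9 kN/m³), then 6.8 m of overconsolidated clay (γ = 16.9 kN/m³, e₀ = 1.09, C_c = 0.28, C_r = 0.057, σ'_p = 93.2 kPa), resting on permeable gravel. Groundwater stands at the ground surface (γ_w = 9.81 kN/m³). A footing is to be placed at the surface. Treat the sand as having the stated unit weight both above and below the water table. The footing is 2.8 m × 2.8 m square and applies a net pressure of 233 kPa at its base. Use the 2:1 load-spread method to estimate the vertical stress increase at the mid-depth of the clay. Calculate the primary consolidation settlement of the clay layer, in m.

S_c ≈ 0.0321 m

Mid-depth of clay below the ground surface: z = 2.5 + 6.8/2 = 5.9 m.
Total vertical stress at mid-clay: σ_v = 19.9×2.5 + 16.9×3.4 = 107.21 kPa.
Pore pressure: u = 9.81×(5.9 − 0) = 57.879 kPa.
Initial effective stress: σ'_0 = σ_v − u = 107.21 − 57.879 = 49.331 kPa.
Stress increase at mid-clay by the 2:1 spreading method:
Δσ = qBL/((B+z)(L+z)) = 233×2.8×2.8/((2.8+5.9)(2.8+5.9)) = 24.134 kPa
Final effective stress: σ'_f = 49.331 + 24.134 = 73.465 kPa.
σ'_f = 73.465 ≤ σ'_p = 93.2 kPa, so the clay remains overconsolidated and only the recompression index applies:
S_c = C_r·H/(1+e₀)·log₁₀(σ'_f/σ'_0) = 0.057×6.8/2.09×log₁₀(73.465/49.331)
    = 0.18546 × 0.17296 = 0.03208 m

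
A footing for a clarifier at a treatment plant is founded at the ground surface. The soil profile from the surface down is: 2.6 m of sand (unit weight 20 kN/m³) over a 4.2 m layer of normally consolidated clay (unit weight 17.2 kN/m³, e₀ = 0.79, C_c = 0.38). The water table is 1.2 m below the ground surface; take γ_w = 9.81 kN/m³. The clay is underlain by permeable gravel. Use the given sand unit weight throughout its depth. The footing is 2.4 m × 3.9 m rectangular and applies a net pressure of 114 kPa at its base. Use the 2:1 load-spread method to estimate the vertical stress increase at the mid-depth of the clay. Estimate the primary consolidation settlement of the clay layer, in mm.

S_c ≈ 109 mm

Mid-depth of clay below the ground surface: z = 2.6 + 4.2/2 = 4.7 m.
Total vertical stress at mid-clay: σ_v = 20×2.6 + 17.2×2.1 = 88.12 kPa.
Pore pressure: u = 9.81×(4.7 − 1.2) = 34.335 kPa.
Initial effective stress: σ'_0 = σ_v − u = 88.12 − 34.335 = 53.785 kPa.
Stress increase at mid-clay by the 2:1 spreading method:
Δσ = qBL/((B+z)(L+z)) = 114×2.4×3.9/((2.4+4.7)(3.9+4.7)) = 17.475 kPa
Final effective stress: σ'_f = σ'_0 + Δσ = 53.785 + 17.475 = 71.26 kPa.
Normally consolidated clay, so the full stress increment lies on the virgin compression line:
S_c = C_c·H/(1+e₀)·log₁₀(σ'_f/σ'_0) = 0.38×4.2/(1+0.79)×log₁₀(71.26/53.785)
    = 0.89162 × 0.12218 = 0.1089 m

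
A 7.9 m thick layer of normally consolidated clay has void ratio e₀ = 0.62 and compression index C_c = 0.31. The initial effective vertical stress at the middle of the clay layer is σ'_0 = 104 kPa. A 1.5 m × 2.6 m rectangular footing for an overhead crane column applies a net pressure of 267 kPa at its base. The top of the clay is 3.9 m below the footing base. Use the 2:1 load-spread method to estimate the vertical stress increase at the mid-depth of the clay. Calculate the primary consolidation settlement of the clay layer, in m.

Mid-depth of clay below the footing base: z = 3.9 + 7.9/2 = 7.85 m.
Stress increase at mid-clay by the 2:1 spreading method:
Δσ = qBL/((B+z)(L+z)) = 267×1.5×2.6/((1.5+7.85)(2.6+7.85)) = 10.657 kPa
Final effective stress: σ'_f = σ'_0 + Δσ = 104 + 10.657 = 114.66 kPa.
Normally consolidated clay, so the full stress increment lies on the virgin compression line:
S_c = C_c·H/(1+e₀)·log₁₀(σ'_f/σ'_0) = 0.31×7.9/(1+0.62)×log₁₀(114.66/104)
    = 1.5117 × 0.042379 = 0.06406 m

S_c ≈ 0.0641 m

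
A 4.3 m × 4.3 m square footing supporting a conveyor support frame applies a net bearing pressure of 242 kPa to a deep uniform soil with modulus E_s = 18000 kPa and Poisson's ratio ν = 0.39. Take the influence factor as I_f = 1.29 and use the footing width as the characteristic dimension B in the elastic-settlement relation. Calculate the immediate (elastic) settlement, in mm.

Immediate (elastic) settlement: S_e = q·B·(1−ν²)/E_s · I_f.
S_e = 242 × 4.3 × (1 − 0.39²) / 18000 × 1.29
    = 242 × 4.3 × 0.8479 / 18000 × 1.29
    = 0.06323 m = 63.23 mm

S_e ≈ 63.2 mm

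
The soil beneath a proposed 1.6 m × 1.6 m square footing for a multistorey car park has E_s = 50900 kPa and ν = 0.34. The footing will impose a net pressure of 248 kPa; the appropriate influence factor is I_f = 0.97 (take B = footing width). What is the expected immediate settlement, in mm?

S_e ≈ 6.69 mm

Immediate (elastic) settlement: S_e = q·B·(1−ν²)/E_s · I_f.
S_e = 248 × 1.6 × (1 − 0.34²) / 50900 × 0.97
    = 248 × 1.6 × 0.8844 / 50900 × 0.97
    = 0.006688 m = 6.688 mm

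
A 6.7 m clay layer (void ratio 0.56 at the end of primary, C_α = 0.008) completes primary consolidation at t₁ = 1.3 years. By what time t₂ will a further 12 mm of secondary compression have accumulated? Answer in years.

t₂ ≈ 2.91 years

S_s = C_α·H/(1+e_p)·log₁₀(t₂/t₁) ⇒ log₁₀(t₂/t₁) = S_s·(1+e_p)/(C_α·H).
log₁₀(t₂/t₁) = 0.012 × (1+0.56) / (0.008×6.7) = 0.3493
t₂ = t₁ × 10^0.3493 = 1.3 × 2.235 = 2.905 years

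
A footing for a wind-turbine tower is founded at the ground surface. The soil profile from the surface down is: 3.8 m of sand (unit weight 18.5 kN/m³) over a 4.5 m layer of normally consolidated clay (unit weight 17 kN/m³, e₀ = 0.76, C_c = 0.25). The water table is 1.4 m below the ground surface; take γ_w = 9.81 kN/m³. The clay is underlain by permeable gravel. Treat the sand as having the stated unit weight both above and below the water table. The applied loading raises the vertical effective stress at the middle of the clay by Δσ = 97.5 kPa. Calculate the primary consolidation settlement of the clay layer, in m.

Mid-depth of clay below the ground surface: z = 3.8 + 4.5/2 = 6.05 m.
Total vertical stress at mid-clay: σ_v = 18.5×3.8 + 17×2.25 = 108.55 kPa.
Pore pressure: u = 9.81×(6.05 − 1.4) = 45.617 kPa.
Initial effective stress: σ'_0 = σ_v − u = 108.55 − 45.617 = 62.933 kPa.
Final effective stress: σ'_f = σ'_0 + Δσ = 62.933 + 97.5 = 160.43 kPa.
Normally consolidated clay, so the full stress increment lies on the virgin compression line:
S_c = C_c·H/(1+e₀)·log₁₀(σ'_f/σ'_0) = 0.25×4.5/(1+0.76)×log₁₀(160.43/62.933)
    = 0.6392 × 0.40641 = 0.2598 m

S_c ≈ 0.26 m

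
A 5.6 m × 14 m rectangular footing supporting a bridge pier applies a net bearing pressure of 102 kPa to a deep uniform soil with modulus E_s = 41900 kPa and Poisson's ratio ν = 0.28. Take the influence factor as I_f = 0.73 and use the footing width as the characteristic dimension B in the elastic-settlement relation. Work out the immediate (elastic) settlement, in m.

Immediate (elastic) settlement: S_e = q·B·(1−ν²)/E_s · I_f.
S_e = 102 × 5.6 × (1 − 0.28²) / 41900 × 0.73
    = 102 × 5.6 × 0.9216 / 41900 × 0.73
    = 0.009171 m

S_e ≈ 0.00917 m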